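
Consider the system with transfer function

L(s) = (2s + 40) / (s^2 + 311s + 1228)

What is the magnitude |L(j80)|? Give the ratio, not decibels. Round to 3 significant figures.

0.00649

Substitute s = j80:
Numerator: 2(j80) + 40 = 40 + j160
Denominator: (j80)^2 + 311(j80) + 1228 = -5172 + j24880
|N| = √(40² + 160²) ≈ 164.92, ∠N ≈ 75.96°
|D| = √(5172² + 24880²) ≈ 25412, ∠D ≈ 101.74°
|L| = 164.92 / 25412 ≈ 0.0064898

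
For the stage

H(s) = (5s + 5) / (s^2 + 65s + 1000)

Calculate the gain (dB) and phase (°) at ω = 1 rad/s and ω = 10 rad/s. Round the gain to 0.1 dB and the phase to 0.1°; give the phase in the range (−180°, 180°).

ω = 1: -43.0 dB, 41.3°; ω = 10: -26.9 dB, 48.5°

Substitute s = j1:
Numerator: 5(j1) + 5 = 5 + j5
Denominator: (j1)^2 + 65(j1) + 1000 = 999 + j65
|N| = √(5² + 5²) ≈ 7.0711, ∠N ≈ 45.00°
|D| = √(999² + 65²) ≈ 1001.1, ∠D ≈ 3.72°
|H| = 7.0711 / 1001.1 ≈ 0.0070633
Gain = 20 log₁₀(0.0070633) ≈ -43.02 dB
∠H = 45.00° − 3.72° = 41.28°

Substitute s = j10:
Numerator: 5(j10) + 5 = 5 + j50
Denominator: (j10)^2 + 65(j10) + 1000 = 900 + j650
|N| = √(5² + 50²) ≈ 50.249, ∠N ≈ 84.29°
|D| = √(900² + 650²) ≈ 1110.2, ∠D ≈ 35.84°
|H| = 50.249 / 1110.2 ≈ 0.045261
Gain = 20 log₁₀(0.045261) ≈ -26.89 dB
∠H = 84.29° − 35.84° = 48.45°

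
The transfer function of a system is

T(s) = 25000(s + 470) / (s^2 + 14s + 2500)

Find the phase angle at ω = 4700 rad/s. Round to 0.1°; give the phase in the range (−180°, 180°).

At s = jω = j4700:
zero (s+470): 470 + j4700 → |·| = √(470²+4700²) = √22310900 ≈ 4723.4, ∠ = arctan(4700/470) ≈ 84.29°
quadratic: (j4700)² + 14·j4700 + 2500 = -22087500 + j65800 → |·| ≈ 2.2088e+07, ∠ ≈ 179.83°
∠T = 84.29° − 179.83° = -95.54°

-95.5°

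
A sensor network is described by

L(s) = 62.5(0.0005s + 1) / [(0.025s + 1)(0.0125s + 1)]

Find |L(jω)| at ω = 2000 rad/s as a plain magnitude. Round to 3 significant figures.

At ω = 2000 rad/s:
zero (1 + j2000·0.0005) = 1 + j1 → |·| ≈ 1.4142, ∠ ≈ 45.00°
pole (1 + j2000·0.025) = 1 + j50 → |·| ≈ 50.01, ∠ ≈ 88.85°
pole (1 + j2000·0.0125) = 1 + j25 → |·| ≈ 25.02, ∠ ≈ 87.71°
|L| = 62.5 · 1.4142 / (50.01 · 25.02) ≈ 0.070639

0.0706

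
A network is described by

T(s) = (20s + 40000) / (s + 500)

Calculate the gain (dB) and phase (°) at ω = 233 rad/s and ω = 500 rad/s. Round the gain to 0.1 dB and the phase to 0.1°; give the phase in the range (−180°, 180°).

Substitute s = j233:
Numerator: 20(j233) + 40000 = 40000 + j4660
Denominator: (j233) + 500 = 500 + j233
|N| = √(40000² + 4660²) ≈ 40271, ∠N ≈ 6.65°
|D| = √(500² + 233²) ≈ 551.62, ∠D ≈ 24.99°
|T| = 40271 / 551.62 ≈ 73.005
Gain = 20 log₁₀(73.005) ≈ 37.27 dB
∠T = 6.65° − 24.99° = -18.34°

Substitute s = j500:
Numerator: 20(j500) + 40000 = 40000 + j10000
Denominator: (j500) + 500 = 500 + j500
|N| = √(40000² + 10000²) ≈ 41231, ∠N ≈ 14.04°
|D| = √(500² + 500²) ≈ 707.11, ∠D ≈ 45.00°
|T| = 41231 / 707.11 ≈ 58.309
Gain = 20 log₁₀(58.309) ≈ 35.31 dB
∠T = 14.04° − 45.00° = -30.96°

ω = 233: 37.3 dB, -18.3°; ω = 500: 35.3 dB, -31.0°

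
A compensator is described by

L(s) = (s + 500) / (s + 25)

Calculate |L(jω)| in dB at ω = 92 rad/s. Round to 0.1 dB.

14.5 dB

At s = jω = j92:
zero (s+500): 500 + j92 → |·| = √(500²+92²) = √258464 ≈ 508.39, ∠ = arctan(92/500) ≈ 10.43°
pole (s+25): 25 + j92 → |·| = √(25²+92²) = √9089 ≈ 95.336, ∠ = arctan(92/25) ≈ 74.80°
|L| = 1 · 508.39 / 95.336 ≈ 5.3326
Gain = 20 log₁₀(5.3326) ≈ 14.54 dB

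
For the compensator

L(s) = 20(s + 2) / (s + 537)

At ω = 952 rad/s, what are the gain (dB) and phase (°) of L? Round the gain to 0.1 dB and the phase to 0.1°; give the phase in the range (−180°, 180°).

24.8 dB, 29.3°

At s = jω = j952:
zero (s+2): 2 + j952 → |·| = √(2²+952²) = √906308 ≈ 952, ∠ = arctan(952/2) ≈ 89.88°
pole (s+537): 537 + j952 → |·| = √(537²+952²) = √1194673 ≈ 1093, ∠ = arctan(952/537) ≈ 60.57°
|L| = 20 · 952 / 1093 ≈ 17.42
Gain = 20 log₁₀(17.42) ≈ 24.82 dB
∠L = 89.88° − 60.57° = 29.31°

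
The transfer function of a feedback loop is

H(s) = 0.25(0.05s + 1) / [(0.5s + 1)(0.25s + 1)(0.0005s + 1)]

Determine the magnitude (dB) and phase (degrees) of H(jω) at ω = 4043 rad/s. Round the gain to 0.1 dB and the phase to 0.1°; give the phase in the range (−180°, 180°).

At ω = 4043 rad/s:
zero (1 + j4043·0.05) = 1 + j202.15 → |·| ≈ 202.15, ∠ ≈ 89.72°
pole (1 + j4043·0.5) = 1 + j2021.5 → |·| ≈ 2021.5, ∠ ≈ 89.97°
pole (1 + j4043·0.25) = 1 + j1010.75 → |·| ≈ 1010.8, ∠ ≈ 89.94°
pole (1 + j4043·0.0005) = 1 + j2.0215 → |·| ≈ 2.2553, ∠ ≈ 63.68°
|H| = 0.25 · 202.15 / (2021.5 · 1010.8 · 2.2553) ≈ 1.0967e-05
Gain = 20 log₁₀(1.0967e-05) ≈ -99.20 dB
∠H = (89.72°) − (89.97° + 89.94° + 63.68°) = -153.87°

-99.2 dB, -153.9°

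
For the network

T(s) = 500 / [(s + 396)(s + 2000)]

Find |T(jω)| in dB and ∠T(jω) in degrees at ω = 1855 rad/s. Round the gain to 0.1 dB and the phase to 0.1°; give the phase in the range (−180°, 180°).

-80.3 dB, -120.8°

At s = jω = j1855:
pole (s+396): 396 + j1855 → |·| = √(396²+1855²) = √3597841 ≈ 1896.8, ∠ = arctan(1855/396) ≈ 77.95°
pole (s+2000): 2000 + j1855 → |·| = √(2000²+1855²) = √7441025 ≈ 2727.8, ∠ = arctan(1855/2000) ≈ 42.85°
|T| = 500 / 5.1741e+06 ≈ 9.6635e-05
Gain = 20 log₁₀(9.6635e-05) ≈ -80.30 dB
∠T = 0.00° − 120.80° = -120.80°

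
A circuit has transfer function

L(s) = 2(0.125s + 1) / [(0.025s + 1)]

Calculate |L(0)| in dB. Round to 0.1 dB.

L(0) = 2 · 1 / 1 = 2
20 log₁₀(2) ≈ 6.02 dB

6.0 dB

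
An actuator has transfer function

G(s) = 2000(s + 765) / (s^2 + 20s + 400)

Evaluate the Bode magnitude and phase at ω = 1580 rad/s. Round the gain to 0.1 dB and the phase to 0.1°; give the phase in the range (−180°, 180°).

At s = jω = j1580:
zero (s+765): 765 + j1580 → |·| = √(765²+1580²) = √3081625 ≈ 1755.5, ∠ = arctan(1580/765) ≈ 64.16°
quadratic: (j1580)² + 20·j1580 + 400 = -2496000 + j31600 → |·| ≈ 2.4962e+06, ∠ ≈ 179.27°
|G| = 2000 · 1755.5 / 2.4962e+06 ≈ 1.4065
Gain = 20 log₁₀(1.4065) ≈ 2.96 dB
∠G = 64.16° − 179.27° = -115.11°

3.0 dB, -115.1°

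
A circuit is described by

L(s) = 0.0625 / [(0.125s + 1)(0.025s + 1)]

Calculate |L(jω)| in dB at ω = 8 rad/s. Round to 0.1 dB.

-27.3 dB

At ω = 8 rad/s:
pole (1 + j8·0.125) = 1 + j1 → |·| ≈ 1.4142, ∠ ≈ 45.00°
pole (1 + j8·0.025) = 1 + j0.2 → |·| ≈ 1.0198, ∠ ≈ 11.31°
|L| = 0.0625 · 1 / (1.4142 · 1.0198) ≈ 0.043337
Gain = 20 log₁₀(0.043337) ≈ -27.26 dB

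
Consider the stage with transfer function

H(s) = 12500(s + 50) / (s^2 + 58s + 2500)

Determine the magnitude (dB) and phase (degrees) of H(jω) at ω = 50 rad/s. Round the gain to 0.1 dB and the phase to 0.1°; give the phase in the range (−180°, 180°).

At s = jω = j50:
zero (s+50): 50 + j50 → |·| = √(50²+50²) = √5000 ≈ 70.711, ∠ = arctan(50/50) ≈ 45.00°
quadratic: (j50)² + 58·j50 + 2500 = 0 + j2900 → |·| ≈ 2900, ∠ ≈ 90.00°
|H| = 12500 · 70.711 / 2900 ≈ 304.79
Gain = 20 log₁₀(304.79) ≈ 49.68 dB
∠H = 45.00° − 90.00° = -45.00°

49.7 dB, -45.0°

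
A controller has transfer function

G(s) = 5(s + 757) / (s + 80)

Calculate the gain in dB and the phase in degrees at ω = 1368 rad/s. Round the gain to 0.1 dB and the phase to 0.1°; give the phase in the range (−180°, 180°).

15.1 dB, -25.6°

At s = jω = j1368:
zero (s+757): 757 + j1368 → |·| = √(757²+1368²) = √2444473 ≈ 1563.5, ∠ = arctan(1368/757) ≈ 61.04°
pole (s+80): 80 + j1368 → |·| = √(80²+1368²) = √1877824 ≈ 1370.3, ∠ = arctan(1368/80) ≈ 86.65°
|G| = 5 · 1563.5 / 1370.3 ≈ 5.705
Gain = 20 log₁₀(5.705) ≈ 15.13 dB
∠G = 61.04° − 86.65° = -25.61°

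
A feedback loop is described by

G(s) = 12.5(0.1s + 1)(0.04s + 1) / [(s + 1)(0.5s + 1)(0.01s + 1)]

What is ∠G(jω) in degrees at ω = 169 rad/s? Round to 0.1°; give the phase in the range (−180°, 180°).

-70.2°

At ω = 169 rad/s:
zero (1 + j169·0.1) = 1 + j16.9 → |·| ≈ 16.93, ∠ ≈ 86.61°
zero (1 + j169·0.04) = 1 + j6.76 → |·| ≈ 6.8336, ∠ ≈ 81.59°
pole (1 + j169·1) = 1 + j169 → |·| ≈ 169, ∠ ≈ 89.66°
pole (1 + j169·0.5) = 1 + j84.5 → |·| ≈ 84.506, ∠ ≈ 89.32°
pole (1 + j169·0.01) = 1 + j1.69 → |·| ≈ 1.9637, ∠ ≈ 59.39°
∠G = (86.61° + 81.59°) − (89.66° + 89.32° + 59.39°) = -70.17°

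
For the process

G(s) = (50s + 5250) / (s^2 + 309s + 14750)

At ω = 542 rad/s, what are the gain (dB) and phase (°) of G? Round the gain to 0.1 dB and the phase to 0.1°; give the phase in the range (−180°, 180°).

Substitute s = j542:
Numerator: 50(j542) + 5250 = 5250 + j27100
Denominator: (j542)^2 + 309(j542) + 14750 = -279014 + j167478
|N| = √(5250² + 27100²) ≈ 27604, ∠N ≈ 79.04°
|D| = √(279014² + 167478²) ≈ 3.2542e+05, ∠D ≈ 149.03°
|G| = 27604 / 3.2542e+05 ≈ 0.084826
Gain = 20 log₁₀(0.084826) ≈ -21.43 dB
∠G = 79.04° − 149.03° = -69.99°

-21.4 dB, -70.0°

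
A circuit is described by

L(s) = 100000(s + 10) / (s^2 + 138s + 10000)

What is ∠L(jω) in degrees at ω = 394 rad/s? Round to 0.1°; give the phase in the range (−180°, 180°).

At s = jω = j394:
zero (s+10): 10 + j394 → |·| = √(10²+394²) = √155336 ≈ 394.13, ∠ = arctan(394/10) ≈ 88.55°
quadratic: (j394)² + 138·j394 + 10000 = -145236 + j54372 → |·| ≈ 1.5508e+05, ∠ ≈ 159.48°
∠L = 88.55° − 159.48° = -70.93°

-70.9°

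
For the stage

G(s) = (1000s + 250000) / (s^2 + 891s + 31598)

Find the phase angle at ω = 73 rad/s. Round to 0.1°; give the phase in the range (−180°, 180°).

Substitute s = j73:
Numerator: 1000(j73) + 250000 = 250000 + j73000
Denominator: (j73)^2 + 891(j73) + 31598 = 26269 + j65043
|N| = √(250000² + 73000²) ≈ 2.6044e+05, ∠N ≈ 16.28°
|D| = √(26269² + 65043²) ≈ 70147, ∠D ≈ 68.01°
∠G = 16.28° − 68.01° = -51.73°

-51.7°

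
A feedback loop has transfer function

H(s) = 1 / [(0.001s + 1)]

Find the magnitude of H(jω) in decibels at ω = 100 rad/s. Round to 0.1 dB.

At ω = 100 rad/s:
pole (1 + j100·0.001) = 1 + j0.1 → |·| ≈ 1.005, ∠ ≈ 5.71°
|H| = 1 · 1 / (1.005) ≈ 0.99502
Gain = 20 log₁₀(0.99502) ≈ -0.04 dB

-0.0 dB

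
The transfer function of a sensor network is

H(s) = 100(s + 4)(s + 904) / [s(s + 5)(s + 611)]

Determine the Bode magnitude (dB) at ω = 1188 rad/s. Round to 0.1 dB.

-20.5 dB

At s = jω = j1188:
zero (s+4): 4 + j1188 → |·| = √(4²+1188²) = √1411360 ≈ 1188, ∠ = arctan(1188/4) ≈ 89.81°
zero (s+904): 904 + j1188 → |·| = √(904²+1188²) = √2228560 ≈ 1492.8, ∠ = arctan(1188/904) ≈ 52.73°
pole (s+5): 5 + j1188 → |·| = √(5²+1188²) = √1411369 ≈ 1188, ∠ = arctan(1188/5) ≈ 89.76°
pole (s+611): 611 + j1188 → |·| = √(611²+1188²) = √1784665 ≈ 1335.9, ∠ = arctan(1188/611) ≈ 62.78°
pole at origin: |s| = 1188, ∠ = 90.00° (in denominator)
|H| = 100 · 1.7734e+06 / 1.8854e+09 ≈ 0.09406
Gain = 20 log₁₀(0.09406) ≈ -20.53 dB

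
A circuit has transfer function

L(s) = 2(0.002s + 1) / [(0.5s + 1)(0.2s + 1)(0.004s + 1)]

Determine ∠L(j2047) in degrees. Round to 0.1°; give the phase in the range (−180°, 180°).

At ω = 2047 rad/s:
zero (1 + j2047·0.002) = 1 + j4.094 → |·| ≈ 4.2144, ∠ ≈ 76.27°
pole (1 + j2047·0.5) = 1 + j1023.5 → |·| ≈ 1023.5, ∠ ≈ 89.94°
pole (1 + j2047·0.2) = 1 + j409.4 → |·| ≈ 409.4, ∠ ≈ 89.86°
pole (1 + j2047·0.004) = 1 + j8.188 → |·| ≈ 8.2488, ∠ ≈ 83.04°
∠L = (76.27°) − (89.94° + 89.86° + 83.04°) = -186.57° ≡ 173.43° (principal value)

173.4°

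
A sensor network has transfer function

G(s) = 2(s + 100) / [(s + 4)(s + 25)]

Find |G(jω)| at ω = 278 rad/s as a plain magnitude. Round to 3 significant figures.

0.00761

At s = jω = j278:
zero (s+100): 100 + j278 → |·| = √(100²+278²) = √87284 ≈ 295.44, ∠ = arctan(278/100) ≈ 70.22°
pole (s+4): 4 + j278 → |·| = √(4²+278²) = √77300 ≈ 278.03, ∠ = arctan(278/4) ≈ 89.18°
pole (s+25): 25 + j278 → |·| = √(25²+278²) = √77909 ≈ 279.12, ∠ = arctan(278/25) ≈ 84.86°
|G| = 2 · 295.44 / 77604 ≈ 0.007614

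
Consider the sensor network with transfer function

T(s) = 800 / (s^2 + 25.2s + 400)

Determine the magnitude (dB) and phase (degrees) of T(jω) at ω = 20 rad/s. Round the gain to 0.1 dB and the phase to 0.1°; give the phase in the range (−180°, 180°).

At s = jω = j20:
quadratic: (j20)² + 25.2·j20 + 400 = 0 + j504 → |·| ≈ 504, ∠ ≈ 90.00°
|T| = 800 / 504 ≈ 1.5873
Gain = 20 log₁₀(1.5873) ≈ 4.01 dB
∠T = 0.00° − 90.00° = -90.00°

4.0 dB, -90.0°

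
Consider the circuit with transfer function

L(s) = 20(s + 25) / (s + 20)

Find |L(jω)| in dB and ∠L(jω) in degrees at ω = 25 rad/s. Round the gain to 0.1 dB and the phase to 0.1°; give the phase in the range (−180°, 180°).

26.9 dB, -6.3°

At s = jω = j25:
zero (s+25): 25 + j25 → |·| = √(25²+25²) = √1250 ≈ 35.355, ∠ = arctan(25/25) ≈ 45.00°
pole (s+20): 20 + j25 → |·| = √(20²+25²) = √1025 ≈ 32.016, ∠ = arctan(25/20) ≈ 51.34°
|L| = 20 · 35.355 / 32.016 ≈ 22.086
Gain = 20 log₁₀(22.086) ≈ 26.88 dB
∠L = 45.00° − 51.34° = -6.34°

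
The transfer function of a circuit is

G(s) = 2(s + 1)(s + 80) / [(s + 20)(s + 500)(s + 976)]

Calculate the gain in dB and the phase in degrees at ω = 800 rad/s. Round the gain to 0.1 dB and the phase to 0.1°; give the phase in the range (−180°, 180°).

At s = jω = j800:
zero (s+1): 1 + j800 → |·| = √(1²+800²) = √640001 ≈ 800, ∠ = arctan(800/1) ≈ 89.93°
zero (s+80): 80 + j800 → |·| = √(80²+800²) = √646400 ≈ 803.99, ∠ = arctan(800/80) ≈ 84.29°
pole (s+20): 20 + j800 → |·| = √(20²+800²) = √640400 ≈ 800.25, ∠ = arctan(800/20) ≈ 88.57°
pole (s+500): 500 + j800 → |·| = √(500²+800²) = √890000 ≈ 943.4, ∠ = arctan(800/500) ≈ 57.99°
pole (s+976): 976 + j800 → |·| = √(976²+800²) = √1592576 ≈ 1262, ∠ = arctan(800/976) ≈ 39.34°
|G| = 2 · 6.4319e+05 / 9.5275e+08 ≈ 0.0013502
Gain = 20 log₁₀(0.0013502) ≈ -57.39 dB
∠G = 174.22° − 185.90° = -11.68°

-57.4 dB, -11.7°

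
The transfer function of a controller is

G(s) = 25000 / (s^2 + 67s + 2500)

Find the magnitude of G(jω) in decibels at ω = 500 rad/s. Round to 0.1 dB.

-20.0 dB

At s = jω = j500:
quadratic: (j500)² + 67·j500 + 2500 = -247500 + j33500 → |·| ≈ 2.4976e+05, ∠ ≈ 172.29°
|G| = 25000 / 2.4976e+05 ≈ 0.1001
Gain = 20 log₁₀(0.1001) ≈ -19.99 dB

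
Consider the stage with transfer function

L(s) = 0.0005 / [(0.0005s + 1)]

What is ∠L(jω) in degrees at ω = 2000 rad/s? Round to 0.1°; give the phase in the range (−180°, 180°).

-45.0°

At ω = 2000 rad/s:
pole (1 + j2000·0.0005) = 1 + j1 → |·| ≈ 1.4142, ∠ ≈ 45.00°
∠L = (0°) − (45.00°) = -45.00°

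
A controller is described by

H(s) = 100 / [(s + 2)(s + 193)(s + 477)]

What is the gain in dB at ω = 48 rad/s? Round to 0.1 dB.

At s = jω = j48:
pole (s+2): 2 + j48 → |·| = √(2²+48²) = √2308 ≈ 48.042, ∠ = arctan(48/2) ≈ 87.61°
pole (s+193): 193 + j48 → |·| = √(193²+48²) = √39553 ≈ 198.88, ∠ = arctan(48/193) ≈ 13.97°
pole (s+477): 477 + j48 → |·| = √(477²+48²) = √229833 ≈ 479.41, ∠ = arctan(48/477) ≈ 5.75°
|H| = 100 / 4.5806e+06 ≈ 2.1831e-05
Gain = 20 log₁₀(2.1831e-05) ≈ -93.22 dB

-93.2 dB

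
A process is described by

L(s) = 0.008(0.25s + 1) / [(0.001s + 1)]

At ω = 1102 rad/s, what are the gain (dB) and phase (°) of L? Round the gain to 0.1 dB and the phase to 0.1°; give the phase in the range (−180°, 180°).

3.4 dB, 42.0°

At ω = 1102 rad/s:
zero (1 + j1102·0.25) = 1 + j275.5 → |·| ≈ 275.5, ∠ ≈ 89.79°
pole (1 + j1102·0.001) = 1 + j1.102 → |·| ≈ 1.4881, ∠ ≈ 47.78°
|L| = 0.008 · 275.5 / (1.4881) ≈ 1.4811
Gain = 20 log₁₀(1.4811) ≈ 3.41 dB
∠L = (89.79°) − (47.78°) = 42.01°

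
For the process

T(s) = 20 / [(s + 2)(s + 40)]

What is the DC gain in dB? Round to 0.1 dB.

-12.0 dB

T(0) = 20 / (2·40) = 0.25
20 log₁₀(0.25) ≈ -12.04 dB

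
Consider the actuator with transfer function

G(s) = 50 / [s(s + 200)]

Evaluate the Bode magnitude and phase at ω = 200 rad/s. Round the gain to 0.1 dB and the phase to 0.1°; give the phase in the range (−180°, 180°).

-61.1 dB, -135.0°

At s = jω = j200:
pole (s+200): 200 + j200 → |·| = √(200²+200²) = √80000 ≈ 282.84, ∠ = arctan(200/200) ≈ 45.00°
pole at origin: |s| = 200, ∠ = 90.00° (in denominator)
|G| = 50 / 56568 ≈ 0.00088389
Gain = 20 log₁₀(0.00088389) ≈ -61.07 dB
∠G = 0.00° − 135.00° = -135.00°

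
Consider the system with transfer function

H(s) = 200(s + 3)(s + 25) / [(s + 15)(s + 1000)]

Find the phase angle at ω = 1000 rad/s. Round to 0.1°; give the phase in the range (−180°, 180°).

44.3°

At s = jω = j1000:
zero (s+3): 3 + j1000 → |·| = √(3²+1000²) = √1000009 ≈ 1000, ∠ = arctan(1000/3) ≈ 89.83°
zero (s+25): 25 + j1000 → |·| = √(25²+1000²) = √1000625 ≈ 1000.3, ∠ = arctan(1000/25) ≈ 88.57°
pole (s+15): 15 + j1000 → |·| = √(15²+1000²) = √1000225 ≈ 1000.1, ∠ = arctan(1000/15) ≈ 89.14°
pole (s+1000): 1000 + j1000 → |·| = √(1000²+1000²) = √2000000 ≈ 1414.2, ∠ = arctan(1000/1000) ≈ 45.00°
∠H = 178.40° − 134.14° = 44.26°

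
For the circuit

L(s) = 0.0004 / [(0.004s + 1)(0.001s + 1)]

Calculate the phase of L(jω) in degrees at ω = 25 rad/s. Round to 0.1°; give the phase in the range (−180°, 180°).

At ω = 25 rad/s:
pole (1 + j25·0.004) = 1 + j0.1 → |·| ≈ 1.005, ∠ ≈ 5.71°
pole (1 + j25·0.001) = 1 + j0.025 → |·| ≈ 1.0003, ∠ ≈ 1.43°
∠L = (0°) − (5.71° + 1.43°) = -7.14°

-7.1°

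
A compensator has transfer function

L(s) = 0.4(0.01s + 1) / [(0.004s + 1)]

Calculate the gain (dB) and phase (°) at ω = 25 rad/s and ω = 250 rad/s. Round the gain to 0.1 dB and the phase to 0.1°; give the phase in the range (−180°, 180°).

ω = 25: -7.7 dB, 8.3°; ω = 250: -2.4 dB, 23.2°

At ω = 25 rad/s:
zero (1 + j25·0.01) = 1 + j0.25 → |·| ≈ 1.0308, ∠ ≈ 14.04°
pole (1 + j25·0.004) = 1 + j0.1 → |·| ≈ 1.005, ∠ ≈ 5.71°
|L| = 0.4 · 1.0308 / (1.005) ≈ 0.41027
Gain = 20 log₁₀(0.41027) ≈ -7.74 dB
∠L = (14.04°) − (5.71°) = 8.33°

At ω = 250 rad/s:
zero (1 + j250·0.01) = 1 + j2.5 → |·| ≈ 2.6926, ∠ ≈ 68.20°
pole (1 + j250·0.004) = 1 + j1 → |·| ≈ 1.4142, ∠ ≈ 45.00°
|L| = 0.4 · 2.6926 / (1.4142) ≈ 0.76159
Gain = 20 log₁₀(0.76159) ≈ -2.37 dB
∠L = (68.20°) − (45.00°) = 23.20°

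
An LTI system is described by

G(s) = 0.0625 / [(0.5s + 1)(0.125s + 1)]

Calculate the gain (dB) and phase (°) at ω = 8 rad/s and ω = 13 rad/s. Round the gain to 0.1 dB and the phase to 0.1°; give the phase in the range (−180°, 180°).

ω = 8: -39.4 dB, -121.0°; ω = 13: -46.1 dB, -139.6°

At ω = 8 rad/s:
pole (1 + j8·0.5) = 1 + j4 → |·| ≈ 4.1231, ∠ ≈ 75.96°
pole (1 + j8·0.125) = 1 + j1 → |·| ≈ 1.4142, ∠ ≈ 45.00°
|G| = 0.0625 · 1 / (4.1231 · 1.4142) ≈ 0.010719
Gain = 20 log₁₀(0.010719) ≈ -39.40 dB
∠G = (0°) − (75.96° + 45.00°) = -120.96°

At ω = 13 rad/s:
pole (1 + j13·0.5) = 1 + j6.5 → |·| ≈ 6.5765, ∠ ≈ 81.25°
pole (1 + j13·0.125) = 1 + j1.625 → |·| ≈ 1.908, ∠ ≈ 58.39°
|G| = 0.0625 · 1 / (6.5765 · 1.908) ≈ 0.0049809
Gain = 20 log₁₀(0.0049809) ≈ -46.05 dB
∠G = (0°) − (81.25° + 58.39°) = -139.64°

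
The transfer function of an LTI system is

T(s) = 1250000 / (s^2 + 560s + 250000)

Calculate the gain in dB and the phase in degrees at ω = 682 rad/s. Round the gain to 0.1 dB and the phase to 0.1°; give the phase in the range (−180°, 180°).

At s = jω = j682:
quadratic: (j682)² + 560·j682 + 250000 = -215124 + j381920 → |·| ≈ 4.3834e+05, ∠ ≈ 119.39°
|T| = 1250000 / 4.3834e+05 ≈ 2.8517
Gain = 20 log₁₀(2.8517) ≈ 9.10 dB
∠T = 0.00° − 119.39° = -119.39°

9.1 dB, -119.4°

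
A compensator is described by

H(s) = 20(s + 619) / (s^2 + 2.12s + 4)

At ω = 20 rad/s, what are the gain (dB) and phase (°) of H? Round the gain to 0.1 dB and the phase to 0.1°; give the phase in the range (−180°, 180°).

At s = jω = j20:
zero (s+619): 619 + j20 → |·| = √(619²+20²) = √383561 ≈ 619.32, ∠ = arctan(20/619) ≈ 1.85°
quadratic: (j20)² + 2.12·j20 + 4 = -396 + j42.4 → |·| ≈ 398.26, ∠ ≈ 173.89°
|H| = 20 · 619.32 / 398.26 ≈ 31.101
Gain = 20 log₁₀(31.101) ≈ 29.86 dB
∠H = 1.85° − 173.89° = -172.04°

29.9 dB, -172.0°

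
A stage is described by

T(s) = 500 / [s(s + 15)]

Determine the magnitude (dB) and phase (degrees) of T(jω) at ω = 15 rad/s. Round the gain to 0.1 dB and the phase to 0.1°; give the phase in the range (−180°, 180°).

3.9 dB, -135.0°

At s = jω = j15:
pole (s+15): 15 + j15 → |·| = √(15²+15²) = √450 ≈ 21.213, ∠ = arctan(15/15) ≈ 45.00°
pole at origin: |s| = 15, ∠ = 90.00° (in denominator)
|T| = 500 / 318.19 ≈ 1.5714
Gain = 20 log₁₀(1.5714) ≈ 3.93 dB
∠T = 0.00° − 135.00° = -135.00°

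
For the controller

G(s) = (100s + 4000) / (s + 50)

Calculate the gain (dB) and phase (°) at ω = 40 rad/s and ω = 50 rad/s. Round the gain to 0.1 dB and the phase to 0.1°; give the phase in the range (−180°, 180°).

ω = 40: 38.9 dB, 6.3°; ω = 50: 39.1 dB, 6.3°

Substitute s = j40:
Numerator: 100(j40) + 4000 = 4000 + j4000
Denominator: (j40) + 50 = 50 + j40
|N| = √(4000² + 4000²) ≈ 5656.9, ∠N ≈ 45.00°
|D| = √(50² + 40²) ≈ 64.031, ∠D ≈ 38.66°
|G| = 5656.9 / 64.031 ≈ 88.346
Gain = 20 log₁₀(88.346) ≈ 38.92 dB
∠G = 45.00° − 38.66° = 6.34°

Substitute s = j50:
Numerator: 100(j50) + 4000 = 4000 + j5000
Denominator: (j50) + 50 = 50 + j50
|N| = √(4000² + 5000²) ≈ 6403.1, ∠N ≈ 51.34°
|D| = √(50² + 50²) ≈ 70.711, ∠D ≈ 45.00°
|G| = 6403.1 / 70.711 ≈ 90.553
Gain = 20 log₁₀(90.553) ≈ 39.14 dB
∠G = 51.34° − 45.00° = 6.34°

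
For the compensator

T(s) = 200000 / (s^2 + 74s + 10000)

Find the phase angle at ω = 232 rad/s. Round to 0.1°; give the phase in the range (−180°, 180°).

-158.6°

At s = jω = j232:
quadratic: (j232)² + 74·j232 + 10000 = -43824 + j17168 → |·| ≈ 47067, ∠ ≈ 158.61°
∠T = 0.00° − 158.61° = -158.61°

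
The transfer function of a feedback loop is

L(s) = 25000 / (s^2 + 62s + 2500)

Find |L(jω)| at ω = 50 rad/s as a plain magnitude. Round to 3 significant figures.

At s = jω = j50:
quadratic: (j50)² + 62·j50 + 2500 = 0 + j3100 → |·| ≈ 3100, ∠ ≈ 90.00°
|L| = 25000 / 3100 ≈ 8.0645

8.06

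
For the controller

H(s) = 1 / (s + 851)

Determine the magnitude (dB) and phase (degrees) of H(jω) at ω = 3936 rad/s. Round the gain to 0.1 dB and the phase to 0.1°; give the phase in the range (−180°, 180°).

Substitute s = j3936:
Numerator: 1 = 1 + j0
Denominator: (j3936) + 851 = 851 + j3936
|N| = √(1² + 0²) ≈ 1, ∠N ≈ 0.00°
|D| = √(851² + 3936²) ≈ 4026.9, ∠D ≈ 77.80°
|H| = 1 / 4026.9 ≈ 0.00024833
Gain = 20 log₁₀(0.00024833) ≈ -72.10 dB
∠H = 0.00° − 77.80° = -77.80°

-72.1 dB, -77.8°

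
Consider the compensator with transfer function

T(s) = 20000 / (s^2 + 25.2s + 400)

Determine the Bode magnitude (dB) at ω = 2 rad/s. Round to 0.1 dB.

34.0 dB

At s = jω = j2:
quadratic: (j2)² + 25.2·j2 + 400 = 396 + j50.4 → |·| ≈ 399.19, ∠ ≈ 7.25°
|T| = 20000 / 399.19 ≈ 50.101
Gain = 20 log₁₀(50.101) ≈ 34.00 dB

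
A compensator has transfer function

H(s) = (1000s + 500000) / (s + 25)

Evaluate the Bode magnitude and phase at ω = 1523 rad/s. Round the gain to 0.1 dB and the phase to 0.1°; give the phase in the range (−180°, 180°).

60.4 dB, -17.2°

Substitute s = j1523:
Numerator: 1000(j1523) + 500000 = 500000 + j1523000
Denominator: (j1523) + 25 = 25 + j1523
|N| = √(500000² + 1523000²) ≈ 1.603e+06, ∠N ≈ 71.83°
|D| = √(25² + 1523²) ≈ 1523.2, ∠D ≈ 89.06°
|H| = 1.603e+06 / 1523.2 ≈ 1052.4
Gain = 20 log₁₀(1052.4) ≈ 60.44 dB
∠H = 71.83° − 89.06° = -17.23°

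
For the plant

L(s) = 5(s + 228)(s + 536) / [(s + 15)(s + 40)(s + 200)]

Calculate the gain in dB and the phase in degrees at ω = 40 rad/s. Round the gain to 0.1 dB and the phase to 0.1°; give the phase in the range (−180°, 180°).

At s = jω = j40:
zero (s+228): 228 + j40 → |·| = √(228²+40²) = √53584 ≈ 231.48, ∠ = arctan(40/228) ≈ 9.95°
zero (s+536): 536 + j40 → |·| = √(536²+40²) = √288896 ≈ 537.49, ∠ = arctan(40/536) ≈ 4.27°
pole (s+15): 15 + j40 → |·| = √(15²+40²) = √1825 ≈ 42.72, ∠ = arctan(40/15) ≈ 69.44°
pole (s+40): 40 + j40 → |·| = √(40²+40²) = √3200 ≈ 56.569, ∠ = arctan(40/40) ≈ 45.00°
pole (s+200): 200 + j40 → |·| = √(200²+40²) = √41600 ≈ 203.96, ∠ = arctan(40/200) ≈ 11.31°
|L| = 5 · 1.2442e+05 / 4.929e+05 ≈ 1.2621
Gain = 20 log₁₀(1.2621) ≈ 2.02 dB
∠L = 14.22° − 125.75° = -111.53°

2.0 dB, -111.5°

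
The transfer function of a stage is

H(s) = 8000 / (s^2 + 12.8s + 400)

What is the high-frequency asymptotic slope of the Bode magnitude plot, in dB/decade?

-40 dB/decade

Each pole contributes −20 dB/decade at high frequency; each zero contributes +20 dB/decade.
Net: 0 zero(s) − 2 pole(s) → -40 dB/decade.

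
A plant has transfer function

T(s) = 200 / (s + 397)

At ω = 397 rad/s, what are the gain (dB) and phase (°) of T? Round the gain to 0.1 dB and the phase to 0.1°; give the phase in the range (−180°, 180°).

-9.0 dB, -45.0°

Substitute s = j397:
Numerator: 200 = 200 + j0
Denominator: (j397) + 397 = 397 + j397
|N| = √(200² + 0²) ≈ 200, ∠N ≈ 0.00°
|D| = √(397² + 397²) ≈ 561.44, ∠D ≈ 45.00°
|T| = 200 / 561.44 ≈ 0.35623
Gain = 20 log₁₀(0.35623) ≈ -8.97 dB
∠T = 0.00° − 45.00° = -45.00°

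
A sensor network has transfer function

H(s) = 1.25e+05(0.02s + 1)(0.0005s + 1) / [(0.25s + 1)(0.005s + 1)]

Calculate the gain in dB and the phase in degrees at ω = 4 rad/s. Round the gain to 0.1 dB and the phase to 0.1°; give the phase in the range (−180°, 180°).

At ω = 4 rad/s:
zero (1 + j4·0.02) = 1 + j0.08 → |·| ≈ 1.0032, ∠ ≈ 4.57°
zero (1 + j4·0.0005) = 1 + j0.002 → |·| ≈ 1, ∠ ≈ 0.11°
pole (1 + j4·0.25) = 1 + j1 → |·| ≈ 1.4142, ∠ ≈ 45.00°
pole (1 + j4·0.005) = 1 + j0.02 → |·| ≈ 1.0002, ∠ ≈ 1.15°
|H| = 1.25e+05 · 1.0032 · 1 / (1.4142 · 1.0002) ≈ 88654
Gain = 20 log₁₀(88654) ≈ 98.95 dB
∠H = (4.57° + 0.11°) − (45.00° + 1.15°) = -41.47°

99.0 dB, -41.5°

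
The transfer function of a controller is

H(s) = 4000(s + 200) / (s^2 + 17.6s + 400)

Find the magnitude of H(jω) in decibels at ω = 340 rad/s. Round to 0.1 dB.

22.7 dB

At s = jω = j340:
zero (s+200): 200 + j340 → |·| = √(200²+340²) = √155600 ≈ 394.46, ∠ = arctan(340/200) ≈ 59.53°
quadratic: (j340)² + 17.6·j340 + 400 = -115200 + j5984 → |·| ≈ 1.1536e+05, ∠ ≈ 177.03°
|H| = 4000 · 394.46 / 1.1536e+05 ≈ 13.678
Gain = 20 log₁₀(13.678) ≈ 22.72 dB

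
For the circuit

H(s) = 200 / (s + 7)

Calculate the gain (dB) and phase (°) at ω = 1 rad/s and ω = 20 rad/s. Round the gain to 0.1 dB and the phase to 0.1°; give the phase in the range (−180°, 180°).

Substitute s = j1:
Numerator: 200 = 200 + j0
Denominator: (j1) + 7 = 7 + j1
|N| = √(200² + 0²) ≈ 200, ∠N ≈ 0.00°
|D| = √(7² + 1²) ≈ 7.0711, ∠D ≈ 8.13°
|H| = 200 / 7.0711 ≈ 28.284
Gain = 20 log₁₀(28.284) ≈ 29.03 dB
∠H = 0.00° − 8.13° = -8.13°

Substitute s = j20:
Numerator: 200 = 200 + j0
Denominator: (j20) + 7 = 7 + j20
|N| = √(200² + 0²) ≈ 200, ∠N ≈ 0.00°
|D| = √(7² + 20²) ≈ 21.19, ∠D ≈ 70.71°
|H| = 200 / 21.19 ≈ 9.4384
Gain = 20 log₁₀(9.4384) ≈ 19.50 dB
∠H = 0.00° − 70.71° = -70.71°

ω = 1: 29.0 dB, -8.1°; ω = 20: 19.5 dB, -70.7°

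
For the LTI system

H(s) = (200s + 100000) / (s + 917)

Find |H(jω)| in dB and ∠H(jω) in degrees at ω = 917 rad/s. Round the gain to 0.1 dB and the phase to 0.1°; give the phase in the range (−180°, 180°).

44.1 dB, 16.4°

Substitute s = j917:
Numerator: 200(j917) + 100000 = 100000 + j183400
Denominator: (j917) + 917 = 917 + j917
|N| = √(100000² + 183400²) ≈ 2.0889e+05, ∠N ≈ 61.40°
|D| = √(917² + 917²) ≈ 1296.8, ∠D ≈ 45.00°
|H| = 2.0889e+05 / 1296.8 ≈ 161.08
Gain = 20 log₁₀(161.08) ≈ 44.14 dB
∠H = 61.40° − 45.00° = 16.40°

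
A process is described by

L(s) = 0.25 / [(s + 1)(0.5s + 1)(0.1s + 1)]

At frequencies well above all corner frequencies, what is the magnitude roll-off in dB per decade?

-60 dB/decade

Each pole contributes −20 dB/decade at high frequency; each zero contributes +20 dB/decade.
Net: 0 zero(s) − 3 pole(s) → -60 dB/decade.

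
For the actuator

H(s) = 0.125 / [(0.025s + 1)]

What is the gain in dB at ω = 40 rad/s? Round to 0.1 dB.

At ω = 40 rad/s:
pole (1 + j40·0.025) = 1 + j1 → |·| ≈ 1.4142, ∠ ≈ 45.00°
|H| = 0.125 · 1 / (1.4142) ≈ 0.088389
Gain = 20 log₁₀(0.088389) ≈ -21.07 dB

-21.1 dB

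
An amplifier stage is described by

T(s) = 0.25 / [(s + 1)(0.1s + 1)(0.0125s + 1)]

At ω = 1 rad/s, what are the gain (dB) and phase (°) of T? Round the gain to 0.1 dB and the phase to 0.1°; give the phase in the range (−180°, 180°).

At ω = 1 rad/s:
pole (1 + j1·1) = 1 + j1 → |·| ≈ 1.4142, ∠ ≈ 45.00°
pole (1 + j1·0.1) = 1 + j0.1 → |·| ≈ 1.005, ∠ ≈ 5.71°
pole (1 + j1·0.0125) = 1 + j0.0125 → |·| ≈ 1.0001, ∠ ≈ 0.72°
|T| = 0.25 · 1 / (1.4142 · 1.005 · 1.0001) ≈ 0.17588
Gain = 20 log₁₀(0.17588) ≈ -15.10 dB
∠T = (0°) − (45.00° + 5.71° + 0.72°) = -51.43°

-15.1 dB, -51.4°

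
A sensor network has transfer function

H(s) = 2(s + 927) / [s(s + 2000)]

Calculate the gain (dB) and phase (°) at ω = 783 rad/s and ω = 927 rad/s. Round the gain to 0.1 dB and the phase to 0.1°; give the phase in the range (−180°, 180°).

At s = jω = j783:
zero (s+927): 927 + j783 → |·| = √(927²+783²) = √1472418 ≈ 1213.4, ∠ = arctan(783/927) ≈ 40.19°
pole (s+2000): 2000 + j783 → |·| = √(2000²+783²) = √4613089 ≈ 2147.8, ∠ = arctan(783/2000) ≈ 21.38°
pole at origin: |s| = 783, ∠ = 90.00° (in denominator)
|H| = 2 · 1213.4 / 1.6817e+06 ≈ 0.0014431
Gain = 20 log₁₀(0.0014431) ≈ -56.81 dB
∠H = 40.19° − 111.38° = -71.19°

At s = jω = j927:
zero (s+927): 927 + j927 → |·| = √(927²+927²) = √1718658 ≈ 1311, ∠ = arctan(927/927) ≈ 45.00°
pole (s+2000): 2000 + j927 → |·| = √(2000²+927²) = √4859329 ≈ 2204.4, ∠ = arctan(927/2000) ≈ 24.87°
pole at origin: |s| = 927, ∠ = 90.00° (in denominator)
|H| = 2 · 1311 / 2.0435e+06 ≈ 0.0012831
Gain = 20 log₁₀(0.0012831) ≈ -57.83 dB
∠H = 45.00° − 114.87° = -69.87°

ω = 783: -56.8 dB, -71.2°; ω = 927: -57.8 dB, -69.9°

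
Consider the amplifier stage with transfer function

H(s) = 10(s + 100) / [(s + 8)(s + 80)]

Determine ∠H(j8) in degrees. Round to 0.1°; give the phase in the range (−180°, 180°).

-46.1°

At s = jω = j8:
zero (s+100): 100 + j8 → |·| = √(100²+8²) = √10064 ≈ 100.32, ∠ = arctan(8/100) ≈ 4.57°
pole (s+8): 8 + j8 → |·| = √(8²+8²) = √128 ≈ 11.314, ∠ = arctan(8/8) ≈ 45.00°
pole (s+80): 80 + j8 → |·| = √(80²+8²) = √6464 ≈ 80.399, ∠ = arctan(8/80) ≈ 5.71°
∠H = 4.57° − 50.71° = -46.14°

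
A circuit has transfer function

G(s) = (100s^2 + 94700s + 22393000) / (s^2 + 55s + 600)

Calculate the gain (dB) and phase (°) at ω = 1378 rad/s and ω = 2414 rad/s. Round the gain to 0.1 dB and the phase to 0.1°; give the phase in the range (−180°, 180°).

ω = 1378: 41.0 dB, -35.6°; ω = 2414: 40.3 dB, -20.9°

Substitute s = j1378:
Numerator: 100(j1378)^2 + 94700(j1378) + 22393000 = -167495400 + j130496600
Denominator: (j1378)^2 + 55(j1378) + 600 = -1898284 + j75790
|N| = √(167495400² + 130496600²) ≈ 2.1233e+08, ∠N ≈ 142.08°
|D| = √(1898284² + 75790²) ≈ 1.8998e+06, ∠D ≈ 177.71°
|G| = 2.1233e+08 / 1.8998e+06 ≈ 111.76
Gain = 20 log₁₀(111.76) ≈ 40.97 dB
∠G = 142.08° − 177.71° = -35.63°

Substitute s = j2414:
Numerator: 100(j2414)^2 + 94700(j2414) + 22393000 = -560346600 + j228605800
Denominator: (j2414)^2 + 55(j2414) + 600 = -5826796 + j132770
|N| = √(560346600² + 228605800²) ≈ 6.0519e+08, ∠N ≈ 157.81°
|D| = √(5826796² + 132770²) ≈ 5.8283e+06, ∠D ≈ 178.69°
|G| = 6.0519e+08 / 5.8283e+06 ≈ 103.84
Gain = 20 log₁₀(103.84) ≈ 40.33 dB
∠G = 157.81° − 178.69° = -20.88°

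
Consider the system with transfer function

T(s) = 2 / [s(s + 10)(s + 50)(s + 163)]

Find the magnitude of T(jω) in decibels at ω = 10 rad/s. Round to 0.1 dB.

At s = jω = j10:
pole (s+10): 10 + j10 → |·| = √(10²+10²) = √200 ≈ 14.142, ∠ = arctan(10/10) ≈ 45.00°
pole (s+50): 50 + j10 → |·| = √(50²+10²) = √2600 ≈ 50.99, ∠ = arctan(10/50) ≈ 11.31°
pole (s+163): 163 + j10 → |·| = √(163²+10²) = √26669 ≈ 163.31, ∠ = arctan(10/163) ≈ 3.51°
pole at origin: |s| = 10, ∠ = 90.00° (in denominator)
|T| = 2 / 1.1776e+06 ≈ 1.6984e-06
Gain = 20 log₁₀(1.6984e-06) ≈ -115.40 dB

-115.4 dB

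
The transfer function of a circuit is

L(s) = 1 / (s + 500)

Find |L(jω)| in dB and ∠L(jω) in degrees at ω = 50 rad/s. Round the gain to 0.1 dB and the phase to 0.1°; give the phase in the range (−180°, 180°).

-54.0 dB, -5.7°

At s = jω = j50:
pole (s+500): 500 + j50 → |·| = √(500²+50²) = √252500 ≈ 502.49, ∠ = arctan(50/500) ≈ 5.71°
|L| = 1 / 502.49 ≈ 0.0019901
Gain = 20 log₁₀(0.0019901) ≈ -54.02 dB
∠L = 0.00° − 5.71° = -5.71°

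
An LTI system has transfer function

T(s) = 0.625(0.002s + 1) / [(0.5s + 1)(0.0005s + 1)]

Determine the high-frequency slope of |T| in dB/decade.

Each pole contributes −20 dB/decade at high frequency; each zero contributes +20 dB/decade.
Net: 1 zero(s) − 2 pole(s) → -20 dB/decade.

-20 dB/decade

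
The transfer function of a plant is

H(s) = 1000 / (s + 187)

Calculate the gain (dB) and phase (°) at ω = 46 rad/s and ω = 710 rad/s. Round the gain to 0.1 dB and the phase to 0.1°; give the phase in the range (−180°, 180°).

ω = 46: 14.3 dB, -13.8°; ω = 710: 2.7 dB, -75.2°

At s = jω = j46:
pole (s+187): 187 + j46 → |·| = √(187²+46²) = √37085 ≈ 192.57, ∠ = arctan(46/187) ≈ 13.82°
|H| = 1000 / 192.57 ≈ 5.1929
Gain = 20 log₁₀(5.1929) ≈ 14.31 dB
∠H = 0.00° − 13.82° = -13.82°

At s = jω = j710:
pole (s+187): 187 + j710 → |·| = √(187²+710²) = √539069 ≈ 734.21, ∠ = arctan(710/187) ≈ 75.24°
|H| = 1000 / 734.21 ≈ 1.362
Gain = 20 log₁₀(1.362) ≈ 2.68 dB
∠H = 0.00° − 75.24° = -75.24°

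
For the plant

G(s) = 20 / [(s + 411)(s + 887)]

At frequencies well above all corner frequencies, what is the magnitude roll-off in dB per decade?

-40 dB/decade

Each pole contributes −20 dB/decade at high frequency; each zero contributes +20 dB/decade.
Net: 0 zero(s) − 2 pole(s) → -40 dB/decade.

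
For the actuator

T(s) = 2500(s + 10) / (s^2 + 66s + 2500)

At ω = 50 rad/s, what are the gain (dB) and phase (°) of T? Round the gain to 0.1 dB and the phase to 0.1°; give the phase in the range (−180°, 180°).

At s = jω = j50:
zero (s+10): 10 + j50 → |·| = √(10²+50²) = √2600 ≈ 50.99, ∠ = arctan(50/10) ≈ 78.69°
quadratic: (j50)² + 66·j50 + 2500 = 0 + j3300 → |·| ≈ 3300, ∠ ≈ 90.00°
|T| = 2500 · 50.99 / 3300 ≈ 38.629
Gain = 20 log₁₀(38.629) ≈ 31.74 dB
∠T = 78.69° − 90.00° = -11.31°

31.7 dB, -11.3°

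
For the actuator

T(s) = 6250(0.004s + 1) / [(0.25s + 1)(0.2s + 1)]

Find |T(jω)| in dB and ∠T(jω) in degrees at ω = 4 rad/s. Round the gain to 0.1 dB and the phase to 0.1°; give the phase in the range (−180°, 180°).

70.8 dB, -82.7°

At ω = 4 rad/s:
zero (1 + j4·0.004) = 1 + j0.016 → |·| ≈ 1.0001, ∠ ≈ 0.92°
pole (1 + j4·0.25) = 1 + j1 → |·| ≈ 1.4142, ∠ ≈ 45.00°
pole (1 + j4·0.2) = 1 + j0.8 → |·| ≈ 1.2806, ∠ ≈ 38.66°
|T| = 6250 · 1.0001 / (1.4142 · 1.2806) ≈ 3451.4
Gain = 20 log₁₀(3451.4) ≈ 70.76 dB
∠T = (0.92°) − (45.00° + 38.66°) = -82.74°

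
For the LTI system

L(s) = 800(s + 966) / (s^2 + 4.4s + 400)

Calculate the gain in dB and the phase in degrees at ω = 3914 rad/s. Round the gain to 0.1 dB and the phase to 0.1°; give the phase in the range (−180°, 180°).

-13.5 dB, -103.8°

At s = jω = j3914:
zero (s+966): 966 + j3914 → |·| = √(966²+3914²) = √16252552 ≈ 4031.4, ∠ = arctan(3914/966) ≈ 76.14°
quadratic: (j3914)² + 4.4·j3914 + 400 = -15318996 + j17221.6 → |·| ≈ 1.5319e+07, ∠ ≈ 179.94°
|L| = 800 · 4031.4 / 1.5319e+07 ≈ 0.21053
Gain = 20 log₁₀(0.21053) ≈ -13.53 dB
∠L = 76.14° − 179.94° = -103.80°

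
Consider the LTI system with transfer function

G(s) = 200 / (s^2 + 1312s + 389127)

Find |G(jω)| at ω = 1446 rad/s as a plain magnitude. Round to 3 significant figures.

7.85e-05

Substitute s = j1446:
Numerator: 200 = 200 + j0
Denominator: (j1446)^2 + 1312(j1446) + 389127 = -1701789 + j1897152
|N| = √(200² + 0²) ≈ 200, ∠N ≈ 0.00°
|D| = √(1701789² + 1897152²) ≈ 2.5486e+06, ∠D ≈ 131.89°
|G| = 200 / 2.5486e+06 ≈ 7.8474e-05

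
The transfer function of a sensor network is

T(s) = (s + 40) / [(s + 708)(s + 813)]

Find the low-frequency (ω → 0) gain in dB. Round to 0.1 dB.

-83.2 dB

T(0) = 1·40 / (708·813) ≈ 6.9492e-05
20 log₁₀(6.9492e-05) ≈ -83.16 dB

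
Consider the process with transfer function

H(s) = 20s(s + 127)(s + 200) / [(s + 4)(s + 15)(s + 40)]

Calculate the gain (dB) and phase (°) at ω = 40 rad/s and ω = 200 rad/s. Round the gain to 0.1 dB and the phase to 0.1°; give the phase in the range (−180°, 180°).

At s = jω = j40:
zero (s+127): 127 + j40 → |·| = √(127²+40²) = √17729 ≈ 133.15, ∠ = arctan(40/127) ≈ 17.48°
zero (s+200): 200 + j40 → |·| = √(200²+40²) = √41600 ≈ 203.96, ∠ = arctan(40/200) ≈ 11.31°
zero at origin: s = j40 → |·| = 40, ∠ = 90.00°
pole (s+4): 4 + j40 → |·| = √(4²+40²) = √1616 ≈ 40.2, ∠ = arctan(40/4) ≈ 84.29°
pole (s+15): 15 + j40 → |·| = √(15²+40²) = √1825 ≈ 42.72, ∠ = arctan(40/15) ≈ 69.44°
pole (s+40): 40 + j40 → |·| = √(40²+40²) = √3200 ≈ 56.569, ∠ = arctan(40/40) ≈ 45.00°
|H| = 20 · 1.0863e+06 / 97148 ≈ 223.64
Gain = 20 log₁₀(223.64) ≈ 46.99 dB
∠H = 118.79° − 198.73° = -79.94°

At s = jω = j200:
zero (s+127): 127 + j200 → |·| = √(127²+200²) = √56129 ≈ 236.92, ∠ = arctan(200/127) ≈ 57.58°
zero (s+200): 200 + j200 → |·| = √(200²+200²) = √80000 ≈ 282.84, ∠ = arctan(200/200) ≈ 45.00°
zero at origin: s = j200 → |·| = 200, ∠ = 90.00°
pole (s+4): 4 + j200 → |·| = √(4²+200²) = √40016 ≈ 200.04, ∠ = arctan(200/4) ≈ 88.85°
pole (s+15): 15 + j200 → |·| = √(15²+200²) = √40225 ≈ 200.56, ∠ = arctan(200/15) ≈ 85.71°
pole (s+40): 40 + j200 → |·| = √(40²+200²) = √41600 ≈ 203.96, ∠ = arctan(200/40) ≈ 78.69°
|H| = 20 · 1.3402e+07 / 8.1829e+06 ≈ 32.756
Gain = 20 log₁₀(32.756) ≈ 30.31 dB
∠H = 192.58° − 253.25° = -60.67°

ω = 40: 47.0 dB, -79.9°; ω = 200: 30.3 dB, -60.7°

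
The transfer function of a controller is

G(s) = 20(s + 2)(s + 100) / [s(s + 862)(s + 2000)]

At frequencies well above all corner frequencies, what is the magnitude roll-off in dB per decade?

-20 dB/decade

Each pole contributes −20 dB/decade at high frequency; each zero contributes +20 dB/decade.
Net: 2 zero(s) − 3 pole(s) → -20 dB/decade.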